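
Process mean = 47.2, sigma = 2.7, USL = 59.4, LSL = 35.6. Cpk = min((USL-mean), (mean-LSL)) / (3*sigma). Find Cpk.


Cpu = (59.4 - 47.2) / (3 * 2.7) = 1.51
Cpl = (47.2 - 35.6) / (3 * 2.7) = 1.43
Cpk = min(1.51, 1.43) = 1.43

1.43


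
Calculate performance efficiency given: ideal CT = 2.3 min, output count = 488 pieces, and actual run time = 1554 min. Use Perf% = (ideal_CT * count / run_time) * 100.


Formula: Performance = (Ideal CT * Total Count) / Run Time * 100
Ideal output time = 2.3 * 488 = 1122.4 min
Performance = 1122.4 / 1554 * 100 = 72.2%

72.2%


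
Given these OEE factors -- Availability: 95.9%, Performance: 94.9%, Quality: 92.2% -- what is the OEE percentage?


Formula: OEE = Availability * Performance * Quality / 10000
A * P = 95.9% * 94.9% / 100 = 91.01%
OEE = 91.01% * 92.2% / 100 = 83.9%

83.9%


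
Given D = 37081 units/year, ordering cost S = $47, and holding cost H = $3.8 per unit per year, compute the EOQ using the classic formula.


Formula: EOQ = sqrt(2 * D * S / H)
Numerator: 2 * 37081 * 47 = 3485614
2DS/H = 3485614 / 3.8 = 917266.8
EOQ = sqrt(917266.8) = 957.7 units

957.7 units


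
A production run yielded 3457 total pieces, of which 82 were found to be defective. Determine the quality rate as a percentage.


Formula: Quality Rate = Good Pieces / Total Pieces * 100
Good pieces = 3457 - 82 = 3375
QR = 3375 / 3457 * 100 = 97.6%

97.6%


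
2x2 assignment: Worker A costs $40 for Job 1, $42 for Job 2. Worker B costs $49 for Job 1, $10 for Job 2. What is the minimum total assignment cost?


Option 1: A->1 + B->2 = $40 + $10 = $50
Option 2: A->2 + B->1 = $42 + $49 = $91
Min cost = min($50, $91) = $50

$50


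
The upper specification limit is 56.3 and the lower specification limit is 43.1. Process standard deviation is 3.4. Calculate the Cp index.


Cp = (56.3 - 43.1) / (6 * 3.4)

0.65


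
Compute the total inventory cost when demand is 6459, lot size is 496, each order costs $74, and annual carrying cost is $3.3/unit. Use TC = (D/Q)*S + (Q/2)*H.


TC = 6459/496 * 74 + 496/2 * 3.3

$1782.04


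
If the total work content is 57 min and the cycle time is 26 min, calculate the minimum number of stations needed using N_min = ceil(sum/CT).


Formula: N_min = ceil(Sum of Task Times / Cycle Time)
N_min = ceil(57 min / 26 min) = ceil(2.1923)
N_min = 3 stations

3


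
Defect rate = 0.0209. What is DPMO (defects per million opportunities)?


DPMO = defect_rate * 1000000 = 0.0209 * 1000000

20900


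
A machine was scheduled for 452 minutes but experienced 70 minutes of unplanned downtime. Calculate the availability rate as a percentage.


Formula: Availability = (Planned Time - Downtime) / Planned Time * 100
Uptime = 452 - 70 = 382 min
Availability = 382 / 452 * 100 = 84.5%

84.5%


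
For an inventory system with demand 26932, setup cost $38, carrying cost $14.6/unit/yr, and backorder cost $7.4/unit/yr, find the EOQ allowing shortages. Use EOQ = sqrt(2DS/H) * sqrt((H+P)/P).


Formula: EOQ* = sqrt(2DS/H) * sqrt((H+P)/P)
Base EOQ = sqrt(2*26932*38/14.6) = 374.42 units
Correction = sqrt((14.6+7.4)/7.4) = 1.72423
EOQ* = 374.42 * 1.72423 = 645.6 units

645.6 units


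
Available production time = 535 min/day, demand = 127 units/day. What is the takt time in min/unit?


Formula: Takt Time = Available Production Time / Customer Demand
Takt = 535 min/day / 127 units/day
Takt = 4.21 min/unit

4.21 min/unit


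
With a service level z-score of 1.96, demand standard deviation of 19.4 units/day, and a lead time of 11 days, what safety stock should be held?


Formula: SS = z * sigma_d * sqrt(LT)
sqrt(LT) = sqrt(11) = 3.3166
SS = 1.96 * 19.4 * 3.3166
SS = 126.1 units

126.1 units


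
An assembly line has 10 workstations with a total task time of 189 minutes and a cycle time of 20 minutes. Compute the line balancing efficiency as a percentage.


Formula: Efficiency = Sum of Task Times / (N_stations * CT) * 100
Total station capacity = 10 stations * 20 min = 200 min
Efficiency = 189 / 200 * 100 = 94.5%

94.5%


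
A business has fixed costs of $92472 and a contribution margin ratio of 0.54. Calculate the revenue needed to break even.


Formula: BER = Fixed Costs / Contribution Margin Ratio
BER = $92472 / 0.54
BER = $171244.44 (to the nearest cent)

$171244.44


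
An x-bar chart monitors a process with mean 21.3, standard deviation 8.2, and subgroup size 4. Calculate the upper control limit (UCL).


UCL = 21.3 + 3 * 8.2 / sqrt(4)

33.6


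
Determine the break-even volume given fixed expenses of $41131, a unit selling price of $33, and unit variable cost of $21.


Formula: BEQ = Fixed Costs / (Price - Variable Cost)
Contribution margin = $33 - $21 = $12/unit
BEQ = ceil($41131 / $12/unit) = ceil(3427.58) = 3428 units

3428 units


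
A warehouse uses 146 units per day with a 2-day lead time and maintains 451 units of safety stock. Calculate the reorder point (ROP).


Formula: ROP = (Daily Demand * Lead Time) + Safety Stock
Demand during lead time = 146 * 2 = 292 units
ROP = 292 + 451 = 743 units

743 units


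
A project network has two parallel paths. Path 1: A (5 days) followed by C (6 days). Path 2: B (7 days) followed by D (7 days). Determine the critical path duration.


Path 1 = 5 + 6 = 11 days
Path 2 = 7 + 7 = 14 days
Duration = max(11, 14) = 14 days

14 days


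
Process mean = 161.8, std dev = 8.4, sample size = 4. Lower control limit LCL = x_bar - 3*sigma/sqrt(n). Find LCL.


LCL = 161.8 - 3 * 8.4 / sqrt(4)

149.2


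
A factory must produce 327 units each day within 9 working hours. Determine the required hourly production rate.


Formula: Production Rate = Daily Demand / Available Hours
Rate = 327 units/day / 9 hours/day
Rate = 36.3 units/hour

36.3 units/hour


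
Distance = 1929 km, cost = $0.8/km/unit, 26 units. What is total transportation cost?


TC = dist * cost * units = 1929 * 0.8 * 26 = $40123.20

$40123.20


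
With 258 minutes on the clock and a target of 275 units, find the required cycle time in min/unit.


Formula: CT = Available Time / Number of Units
CT = 258 min / 275 units
CT = 0.94 min/unit

0.94 min/unit


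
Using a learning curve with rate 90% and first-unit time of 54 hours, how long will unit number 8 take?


Formula: T_n = T_1 * (learning_rate)^(log2(n)) where learning_rate = rate/100
Doublings = log2(8) = 3
T_n = 54 * 0.9^3
T_n = 54 * 0.729 = 39.4 hours

39.4 hours


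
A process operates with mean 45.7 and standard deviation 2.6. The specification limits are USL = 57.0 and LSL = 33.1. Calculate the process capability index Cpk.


Cpu = (57.0 - 45.7) / (3 * 2.6) = 1.45
Cpl = (45.7 - 33.1) / (3 * 2.6) = 1.62
Cpk = min(1.45, 1.62) = 1.45

1.45


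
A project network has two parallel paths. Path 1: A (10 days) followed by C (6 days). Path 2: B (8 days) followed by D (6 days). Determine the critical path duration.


Path 1 = 10 + 6 = 16 days
Path 2 = 8 + 6 = 14 days
Duration = max(16, 14) = 16 days

16 days


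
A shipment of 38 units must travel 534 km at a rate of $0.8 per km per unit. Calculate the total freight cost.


TC = dist * cost * units = 534 * 0.8 * 38 = $16233.60

$16233.60


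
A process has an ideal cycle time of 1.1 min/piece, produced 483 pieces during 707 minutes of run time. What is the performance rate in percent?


Formula: Performance = (Ideal CT * Total Count) / Run Time * 100
Ideal output time = 1.1 * 483 = 531.3 min
Performance = 531.3 / 707 * 100 = 75.1%

75.1%


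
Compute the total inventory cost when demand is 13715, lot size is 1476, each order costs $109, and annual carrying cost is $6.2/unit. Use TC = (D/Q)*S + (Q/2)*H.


TC = 13715/1476 * 109 + 1476/2 * 6.2

$5588.43


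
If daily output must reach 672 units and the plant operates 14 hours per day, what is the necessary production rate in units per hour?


Formula: Production Rate = Daily Demand / Available Hours
Rate = 672 units/day / 14 hours/day
Rate = 48.0 units/hour

48.0 units/hour


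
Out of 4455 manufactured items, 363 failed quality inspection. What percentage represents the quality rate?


Formula: Quality Rate = Good Pieces / Total Pieces * 100
Good pieces = 4455 - 363 = 4092
QR = 4092 / 4455 * 100 = 91.9%

91.9%


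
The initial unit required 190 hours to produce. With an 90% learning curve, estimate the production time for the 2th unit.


Formula: T_n = T_1 * (learning_rate)^(log2(n)) where learning_rate = rate/100
Doublings = log2(2) = 1
T_n = 190 * 0.9^1
T_n = 190 * 0.9 = 171.0 hours

171.0 hours


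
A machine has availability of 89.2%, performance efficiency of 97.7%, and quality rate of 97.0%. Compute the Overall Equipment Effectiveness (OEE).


Formula: OEE = Availability * Performance * Quality / 10000
A * P = 89.2% * 97.7% / 100 = 87.15%
OEE = 87.15% * 97.0% / 100 = 84.5%

84.5%


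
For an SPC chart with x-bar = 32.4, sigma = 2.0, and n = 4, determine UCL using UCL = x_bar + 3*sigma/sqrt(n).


UCL = 32.4 + 3 * 2.0 / sqrt(4)

35.4


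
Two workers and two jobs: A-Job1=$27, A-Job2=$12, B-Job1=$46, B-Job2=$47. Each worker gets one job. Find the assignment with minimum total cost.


Option 1: A->1 + B->2 = $27 + $47 = $74
Option 2: A->2 + B->1 = $12 + $46 = $58
Min cost = min($74, $58) = $58

$58


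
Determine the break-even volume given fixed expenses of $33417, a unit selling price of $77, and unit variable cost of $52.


Formula: BEQ = Fixed Costs / (Price - Variable Cost)
Contribution margin = $77 - $52 = $25/unit
BEQ = ceil($33417 / $25/unit) = ceil(1336.68) = 1337 units

1337 units


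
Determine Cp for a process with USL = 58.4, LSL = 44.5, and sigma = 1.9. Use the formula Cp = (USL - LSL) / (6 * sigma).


Cp = (58.4 - 44.5) / (6 * 1.9)

1.22


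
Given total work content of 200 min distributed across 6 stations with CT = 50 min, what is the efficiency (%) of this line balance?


Formula: Efficiency = Sum of Task Times / (N_stations * CT) * 100
Total station capacity = 6 stations * 50 min = 300 min
Efficiency = 200 / 300 * 100 = 66.7%

66.7%


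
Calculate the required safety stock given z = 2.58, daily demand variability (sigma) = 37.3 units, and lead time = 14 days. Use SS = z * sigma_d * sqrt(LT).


Formula: SS = z * sigma_d * sqrt(LT)
sqrt(LT) = sqrt(14) = 3.7417
SS = 2.58 * 37.3 * 3.7417
SS = 360.1 units

360.1 units


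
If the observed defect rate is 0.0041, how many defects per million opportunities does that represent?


DPMO = defect_rate * 1000000 = 0.0041 * 1000000

4100


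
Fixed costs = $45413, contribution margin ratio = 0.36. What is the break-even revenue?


Formula: BER = Fixed Costs / Contribution Margin Ratio
BER = $45413 / 0.36
BER = $126147.22 (to the nearest cent)

$126147.22


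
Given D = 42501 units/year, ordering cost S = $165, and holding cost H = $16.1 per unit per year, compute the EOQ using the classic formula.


Formula: EOQ = sqrt(2 * D * S / H)
Numerator: 2 * 42501 * 165 = 14025330
2DS/H = 14025330 / 16.1 = 871138.5
EOQ = sqrt(871138.5) = 933.3 units

933.3 units


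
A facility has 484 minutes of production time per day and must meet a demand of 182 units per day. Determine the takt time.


Formula: Takt Time = Available Production Time / Customer Demand
Takt = 484 min/day / 182 units/day
Takt = 2.66 min/unit

2.66 min/unit


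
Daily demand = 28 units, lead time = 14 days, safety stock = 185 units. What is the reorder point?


Formula: ROP = (Daily Demand * Lead Time) + Safety Stock
Demand during lead time = 28 * 14 = 392 units
ROP = 392 + 185 = 577 units

577 units


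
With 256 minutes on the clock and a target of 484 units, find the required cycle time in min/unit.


Formula: CT = Available Time / Number of Units
CT = 256 min / 484 units
CT = 0.53 min/unit

0.53 min/unit


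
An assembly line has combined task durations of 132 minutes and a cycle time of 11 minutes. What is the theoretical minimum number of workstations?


Formula: N_min = ceil(Sum of Task Times / Cycle Time)
N_min = ceil(132 min / 11 min) = ceil(12.0)
N_min = 12 stations

12


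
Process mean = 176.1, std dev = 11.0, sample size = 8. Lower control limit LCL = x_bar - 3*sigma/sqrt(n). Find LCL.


LCL = 176.1 - 3 * 11.0 / sqrt(8)

164.43


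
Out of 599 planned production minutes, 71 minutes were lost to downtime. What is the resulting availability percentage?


Formula: Availability = (Planned Time - Downtime) / Planned Time * 100
Uptime = 599 - 71 = 528 min
Availability = 528 / 599 * 100 = 88.1%

88.1%


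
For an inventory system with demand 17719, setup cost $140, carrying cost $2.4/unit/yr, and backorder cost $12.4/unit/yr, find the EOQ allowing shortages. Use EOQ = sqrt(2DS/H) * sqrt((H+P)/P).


Formula: EOQ* = sqrt(2DS/H) * sqrt((H+P)/P)
Base EOQ = sqrt(2*17719*140/2.4) = 1437.78 units
Correction = sqrt((2.4+12.4)/12.4) = 1.0925
EOQ* = 1437.78 * 1.0925 = 1570.8 units

1570.8 units


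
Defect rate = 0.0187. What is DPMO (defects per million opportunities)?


DPMO = defect_rate * 1000000 = 0.0187 * 1000000

18700


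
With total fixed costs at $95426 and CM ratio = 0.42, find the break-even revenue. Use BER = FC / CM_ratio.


Formula: BER = Fixed Costs / Contribution Margin Ratio
BER = $95426 / 0.42
BER = $227204.76 (to the nearest cent)

$227204.76


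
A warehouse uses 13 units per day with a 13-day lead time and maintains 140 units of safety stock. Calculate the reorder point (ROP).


Formula: ROP = (Daily Demand * Lead Time) + Safety Stock
Demand during lead time = 13 * 13 = 169 units
ROP = 169 + 140 = 309 units

309 units


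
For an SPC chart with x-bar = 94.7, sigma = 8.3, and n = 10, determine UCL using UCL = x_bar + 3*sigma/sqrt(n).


UCL = 94.7 + 3 * 8.3 / sqrt(10)

102.57


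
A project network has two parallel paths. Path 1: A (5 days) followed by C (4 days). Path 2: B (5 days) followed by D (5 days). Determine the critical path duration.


Path 1 = 5 + 4 = 9 days
Path 2 = 5 + 5 = 10 days
Duration = max(9, 10) = 10 days

10 days


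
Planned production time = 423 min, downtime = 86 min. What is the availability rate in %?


Formula: Availability = (Planned Time - Downtime) / Planned Time * 100
Uptime = 423 - 86 = 337 min
Availability = 337 / 423 * 100 = 79.7%

79.7%


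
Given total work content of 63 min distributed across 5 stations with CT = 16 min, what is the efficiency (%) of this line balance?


Formula: Efficiency = Sum of Task Times / (N_stations * CT) * 100
Total station capacity = 5 stations * 16 min = 80 min
Efficiency = 63 / 80 * 100 = 78.8%

78.8%


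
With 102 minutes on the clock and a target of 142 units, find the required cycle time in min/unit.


Formula: CT = Available Time / Number of Units
CT = 102 min / 142 units
CT = 0.72 min/unit

0.72 min/unit


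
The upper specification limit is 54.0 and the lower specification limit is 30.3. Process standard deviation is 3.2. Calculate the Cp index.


Cp = (54.0 - 30.3) / (6 * 3.2)

1.23


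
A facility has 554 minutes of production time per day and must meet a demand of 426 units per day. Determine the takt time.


Formula: Takt Time = Available Production Time / Customer Demand
Takt = 554 min/day / 426 units/day
Takt = 1.3 min/unit

1.3 min/unit


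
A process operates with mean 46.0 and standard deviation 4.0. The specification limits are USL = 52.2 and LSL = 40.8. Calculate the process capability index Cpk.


Cpu = (52.2 - 46.0) / (3 * 4.0) = 0.52
Cpl = (46.0 - 40.8) / (3 * 4.0) = 0.43
Cpk = min(0.52, 0.43) = 0.43

0.43


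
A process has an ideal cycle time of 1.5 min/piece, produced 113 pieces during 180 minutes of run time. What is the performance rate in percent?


Formula: Performance = (Ideal CT * Total Count) / Run Time * 100
Ideal output time = 1.5 * 113 = 169.5 min
Performance = 169.5 / 180 * 100 = 94.2%

94.2%


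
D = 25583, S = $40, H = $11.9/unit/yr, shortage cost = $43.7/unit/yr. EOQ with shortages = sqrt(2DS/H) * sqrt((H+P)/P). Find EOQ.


Formula: EOQ* = sqrt(2DS/H) * sqrt((H+P)/P)
Base EOQ = sqrt(2*25583*40/11.9) = 414.71 units
Correction = sqrt((11.9+43.7)/43.7) = 1.12797
EOQ* = 414.71 * 1.12797 = 467.8 units

467.8 units


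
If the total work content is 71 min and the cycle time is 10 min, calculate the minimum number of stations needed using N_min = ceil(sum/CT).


Formula: N_min = ceil(Sum of Task Times / Cycle Time)
N_min = ceil(71 min / 10 min) = ceil(7.1)
N_min = 8 stations

8


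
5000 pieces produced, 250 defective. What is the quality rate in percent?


Formula: Quality Rate = Good Pieces / Total Pieces * 100
Good pieces = 5000 - 250 = 4750
QR = 4750 / 5000 * 100 = 95.0%

95.0%


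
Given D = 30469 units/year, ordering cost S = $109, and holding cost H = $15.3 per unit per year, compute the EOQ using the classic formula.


Formula: EOQ = sqrt(2 * D * S / H)
Numerator: 2 * 30469 * 109 = 6642242
2DS/H = 6642242 / 15.3 = 434133.5
EOQ = sqrt(434133.5) = 658.9 units

658.9 units


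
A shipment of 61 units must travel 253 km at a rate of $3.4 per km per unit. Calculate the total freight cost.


TC = dist * cost * units = 253 * 3.4 * 61 = $52472.20

$52472.20


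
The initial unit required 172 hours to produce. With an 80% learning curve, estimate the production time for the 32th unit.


Formula: T_n = T_1 * (learning_rate)^(log2(n)) where learning_rate = rate/100
Doublings = log2(32) = 5
T_n = 172 * 0.8^5
T_n = 172 * 0.3277 = 56.4 hours

56.4 hours


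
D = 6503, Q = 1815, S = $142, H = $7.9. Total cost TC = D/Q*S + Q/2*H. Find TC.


TC = 6503/1815 * 142 + 1815/2 * 7.9

$7678.02


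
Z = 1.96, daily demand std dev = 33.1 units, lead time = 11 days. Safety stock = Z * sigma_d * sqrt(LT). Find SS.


Formula: SS = z * sigma_d * sqrt(LT)
sqrt(LT) = sqrt(11) = 3.3166
SS = 1.96 * 33.1 * 3.3166
SS = 215.2 units

215.2 units


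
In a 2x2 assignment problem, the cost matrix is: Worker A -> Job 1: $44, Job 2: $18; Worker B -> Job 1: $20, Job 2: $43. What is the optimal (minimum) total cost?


Option 1: A->1 + B->2 = $44 + $43 = $87
Option 2: A->2 + B->1 = $18 + $20 = $38
Min cost = min($87, $38) = $38

$38


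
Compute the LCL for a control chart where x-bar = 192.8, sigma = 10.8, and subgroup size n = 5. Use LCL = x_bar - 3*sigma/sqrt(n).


LCL = 192.8 - 3 * 10.8 / sqrt(5)

178.31


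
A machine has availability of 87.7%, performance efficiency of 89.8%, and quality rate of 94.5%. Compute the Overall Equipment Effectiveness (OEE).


Formula: OEE = Availability * Performance * Quality / 10000
A * P = 87.7% * 89.8% / 100 = 78.75%
OEE = 78.75% * 94.5% / 100 = 74.4%

74.4%


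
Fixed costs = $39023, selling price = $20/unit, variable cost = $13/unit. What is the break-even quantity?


Formula: BEQ = Fixed Costs / (Price - Variable Cost)
Contribution margin = $20 - $13 = $7/unit
BEQ = ceil($39023 / $7/unit) = ceil(5574.71) = 5575 units

5575 units


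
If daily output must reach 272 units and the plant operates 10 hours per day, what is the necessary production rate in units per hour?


Formula: Production Rate = Daily Demand / Available Hours
Rate = 272 units/day / 10 hours/day
Rate = 27.2 units/hour

27.2 units/hour


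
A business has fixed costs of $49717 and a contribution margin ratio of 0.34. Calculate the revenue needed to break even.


Formula: BER = Fixed Costs / Contribution Margin Ratio
BER = $49717 / 0.34
BER = $146226.47 (to the nearest cent)

$146226.47


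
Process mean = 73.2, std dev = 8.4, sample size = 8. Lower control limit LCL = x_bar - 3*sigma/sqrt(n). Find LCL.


LCL = 73.2 - 3 * 8.4 / sqrt(8)

64.29


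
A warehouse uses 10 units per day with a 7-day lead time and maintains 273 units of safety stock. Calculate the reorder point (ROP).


Formula: ROP = (Daily Demand * Lead Time) + Safety Stock
Demand during lead time = 10 * 7 = 70 units
ROP = 70 + 273 = 343 units

343 units


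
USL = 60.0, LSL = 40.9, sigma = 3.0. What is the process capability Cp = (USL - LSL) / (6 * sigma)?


Cp = (60.0 - 40.9) / (6 * 3.0)

1.06


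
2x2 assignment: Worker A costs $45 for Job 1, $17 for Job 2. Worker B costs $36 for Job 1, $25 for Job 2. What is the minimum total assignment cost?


Option 1: A->1 + B->2 = $45 + $25 = $70
Option 2: A->2 + B->1 = $17 + $36 = $53
Min cost = min($70, $53) = $53

$53


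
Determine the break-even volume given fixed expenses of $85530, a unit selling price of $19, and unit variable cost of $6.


Formula: BEQ = Fixed Costs / (Price - Variable Cost)
Contribution margin = $19 - $6 = $13/unit
BEQ = ceil($85530 / $13/unit) = ceil(6579.23) = 6580 units

6580 units


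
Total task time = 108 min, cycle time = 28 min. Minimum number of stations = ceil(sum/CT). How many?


Formula: N_min = ceil(Sum of Task Times / Cycle Time)
N_min = ceil(108 min / 28 min) = ceil(3.8571)
N_min = 4 stations

4


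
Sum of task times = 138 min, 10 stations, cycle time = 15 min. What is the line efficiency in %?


Formula: Efficiency = Sum of Task Times / (N_stations * CT) * 100
Total station capacity = 10 stations * 15 min = 150 min
Efficiency = 138 / 150 * 100 = 92.0%

92.0%


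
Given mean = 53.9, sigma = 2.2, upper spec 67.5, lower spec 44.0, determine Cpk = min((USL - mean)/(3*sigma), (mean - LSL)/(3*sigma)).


Cpu = (67.5 - 53.9) / (3 * 2.2) = 2.06
Cpl = (53.9 - 44.0) / (3 * 2.2) = 1.5
Cpk = min(2.06, 1.5) = 1.5

1.5


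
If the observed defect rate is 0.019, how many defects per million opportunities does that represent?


DPMO = defect_rate * 1000000 = 0.019 * 1000000

19000


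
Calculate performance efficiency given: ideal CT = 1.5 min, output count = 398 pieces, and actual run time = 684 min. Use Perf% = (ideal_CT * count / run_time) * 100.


Formula: Performance = (Ideal CT * Total Count) / Run Time * 100
Ideal output time = 1.5 * 398 = 597.0 min
Performance = 597.0 / 684 * 100 = 87.3%

87.3%


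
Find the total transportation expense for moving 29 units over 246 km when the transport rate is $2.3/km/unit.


TC = dist * cost * units = 246 * 2.3 * 29 = $16408.20

$16408.20


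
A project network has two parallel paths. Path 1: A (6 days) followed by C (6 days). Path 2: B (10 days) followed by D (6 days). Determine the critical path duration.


Path 1 = 6 + 6 = 12 days
Path 2 = 10 + 6 = 16 days
Duration = max(12, 16) = 16 days

16 days


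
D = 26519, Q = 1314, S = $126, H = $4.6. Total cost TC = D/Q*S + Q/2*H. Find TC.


TC = 26519/1314 * 126 + 1314/2 * 4.6

$5565.12


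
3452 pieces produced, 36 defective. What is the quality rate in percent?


Formula: Quality Rate = Good Pieces / Total Pieces * 100
Good pieces = 3452 - 36 = 3416
QR = 3416 / 3452 * 100 = 99.0%

99.0%


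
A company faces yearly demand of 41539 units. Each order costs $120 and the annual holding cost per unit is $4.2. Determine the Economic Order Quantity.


Formula: EOQ = sqrt(2 * D * S / H)
Numerator: 2 * 41539 * 120 = 9969360
2DS/H = 9969360 / 4.2 = 2373657.1
EOQ = sqrt(2373657.1) = 1540.7 units

1540.7 units


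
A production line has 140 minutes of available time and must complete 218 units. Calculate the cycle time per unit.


Formula: CT = Available Time / Number of Units
CT = 140 min / 218 units
CT = 0.64 min/unit

0.64 min/unit


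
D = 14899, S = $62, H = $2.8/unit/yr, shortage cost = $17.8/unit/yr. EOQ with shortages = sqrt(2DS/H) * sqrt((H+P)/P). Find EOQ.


Formula: EOQ* = sqrt(2DS/H) * sqrt((H+P)/P)
Base EOQ = sqrt(2*14899*62/2.8) = 812.29 units
Correction = sqrt((2.8+17.8)/17.8) = 1.07578
EOQ* = 812.29 * 1.07578 = 873.8 units

873.8 units


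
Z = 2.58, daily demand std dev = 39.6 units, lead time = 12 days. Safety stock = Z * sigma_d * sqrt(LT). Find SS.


Formula: SS = z * sigma_d * sqrt(LT)
sqrt(LT) = sqrt(12) = 3.4641
SS = 2.58 * 39.6 * 3.4641
SS = 353.9 units

353.9 units


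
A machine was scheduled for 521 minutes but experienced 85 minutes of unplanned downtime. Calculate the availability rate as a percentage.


Formula: Availability = (Planned Time - Downtime) / Planned Time * 100
Uptime = 521 - 85 = 436 min
Availability = 436 / 521 * 100 = 83.7%

83.7%


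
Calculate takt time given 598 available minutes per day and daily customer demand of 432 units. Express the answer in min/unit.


Formula: Takt Time = Available Production Time / Customer Demand
Takt = 598 min/day / 432 units/day
Takt = 1.38 min/unit

1.38 min/unit


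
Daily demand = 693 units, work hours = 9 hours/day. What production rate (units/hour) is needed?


Formula: Production Rate = Daily Demand / Available Hours
Rate = 693 units/day / 9 hours/day
Rate = 77.0 units/hour

77.0 units/hour


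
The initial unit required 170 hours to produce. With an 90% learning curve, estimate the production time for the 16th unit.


Formula: T_n = T_1 * (learning_rate)^(log2(n)) where learning_rate = rate/100
Doublings = log2(16) = 4
T_n = 170 * 0.9^4
T_n = 170 * 0.6561 = 111.5 hours

111.5 hours


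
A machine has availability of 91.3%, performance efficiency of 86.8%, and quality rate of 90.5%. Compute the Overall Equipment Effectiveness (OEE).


Formula: OEE = Availability * Performance * Quality / 10000
A * P = 91.3% * 86.8% / 100 = 79.25%
OEE = 79.25% * 90.5% / 100 = 71.7%

71.7%


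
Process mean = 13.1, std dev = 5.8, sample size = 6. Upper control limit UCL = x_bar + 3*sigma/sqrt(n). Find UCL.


UCL = 13.1 + 3 * 5.8 / sqrt(6)

20.2


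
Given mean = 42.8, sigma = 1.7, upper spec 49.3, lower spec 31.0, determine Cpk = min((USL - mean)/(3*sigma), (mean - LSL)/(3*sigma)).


Cpu = (49.3 - 42.8) / (3 * 1.7) = 1.27
Cpl = (42.8 - 31.0) / (3 * 1.7) = 2.31
Cpk = min(1.27, 2.31) = 1.27

1.27


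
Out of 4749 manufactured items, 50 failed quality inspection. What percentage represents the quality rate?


Formula: Quality Rate = Good Pieces / Total Pieces * 100
Good pieces = 4749 - 50 = 4699
QR = 4699 / 4749 * 100 = 98.9%

98.9%


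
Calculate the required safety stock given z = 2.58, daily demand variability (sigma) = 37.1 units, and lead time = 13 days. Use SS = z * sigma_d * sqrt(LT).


Formula: SS = z * sigma_d * sqrt(LT)
sqrt(LT) = sqrt(13) = 3.6056
SS = 2.58 * 37.1 * 3.6056
SS = 345.1 units

345.1 units


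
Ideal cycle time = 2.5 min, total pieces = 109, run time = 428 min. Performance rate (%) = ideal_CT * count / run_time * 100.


Formula: Performance = (Ideal CT * Total Count) / Run Time * 100
Ideal output time = 2.5 * 109 = 272.5 min
Performance = 272.5 / 428 * 100 = 63.7%

63.7%


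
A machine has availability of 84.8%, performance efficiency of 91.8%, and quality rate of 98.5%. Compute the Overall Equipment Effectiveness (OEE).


Formula: OEE = Availability * Performance * Quality / 10000
A * P = 84.8% * 91.8% / 100 = 77.85%
OEE = 77.85% * 98.5% / 100 = 76.7%

76.7%


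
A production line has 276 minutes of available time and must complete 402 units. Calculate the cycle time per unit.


Formula: CT = Available Time / Number of Units
CT = 276 min / 402 units
CT = 0.69 min/unit

0.69 min/unit


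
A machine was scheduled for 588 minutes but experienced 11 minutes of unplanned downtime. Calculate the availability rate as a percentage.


Formula: Availability = (Planned Time - Downtime) / Planned Time * 100
Uptime = 588 - 11 = 577 min
Availability = 577 / 588 * 100 = 98.1%

98.1%


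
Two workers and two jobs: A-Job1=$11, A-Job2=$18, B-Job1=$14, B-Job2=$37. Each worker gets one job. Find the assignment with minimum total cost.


Option 1: A->1 + B->2 = $11 + $37 = $48
Option 2: A->2 + B->1 = $18 + $14 = $32
Min cost = min($48, $32) = $32

$32


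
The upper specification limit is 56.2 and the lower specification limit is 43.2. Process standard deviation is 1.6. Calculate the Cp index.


Cp = (56.2 - 43.2) / (6 * 1.6)

1.35


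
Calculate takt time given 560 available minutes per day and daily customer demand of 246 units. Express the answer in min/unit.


Formula: Takt Time = Available Production Time / Customer Demand
Takt = 560 min/day / 246 units/day
Takt = 2.28 min/unit

2.28 min/unit


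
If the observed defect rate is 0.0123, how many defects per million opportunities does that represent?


DPMO = defect_rate * 1000000 = 0.0123 * 1000000

12300


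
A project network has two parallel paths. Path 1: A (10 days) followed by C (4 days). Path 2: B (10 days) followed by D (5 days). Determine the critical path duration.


Path 1 = 10 + 4 = 14 days
Path 2 = 10 + 5 = 15 days
Duration = max(14, 15) = 15 days

15 days


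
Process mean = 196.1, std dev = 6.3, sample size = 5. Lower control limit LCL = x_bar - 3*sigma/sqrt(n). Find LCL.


LCL = 196.1 - 3 * 6.3 / sqrt(5)

187.65


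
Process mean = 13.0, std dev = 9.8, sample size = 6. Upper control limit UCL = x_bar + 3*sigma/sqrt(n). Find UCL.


UCL = 13.0 + 3 * 9.8 / sqrt(6)

25.0


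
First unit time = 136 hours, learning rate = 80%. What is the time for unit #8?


Formula: T_n = T_1 * (learning_rate)^(log2(n)) where learning_rate = rate/100
Doublings = log2(8) = 3
T_n = 136 * 0.8^3
T_n = 136 * 0.512 = 69.6 hours

69.6 hours


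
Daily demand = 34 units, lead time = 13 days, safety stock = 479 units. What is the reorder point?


Formula: ROP = (Daily Demand * Lead Time) + Safety Stock
Demand during lead time = 34 * 13 = 442 units
ROP = 442 + 479 = 921 units

921 units


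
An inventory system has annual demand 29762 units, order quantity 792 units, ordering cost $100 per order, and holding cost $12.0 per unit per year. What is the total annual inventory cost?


TC = 29762/792 * 100 + 792/2 * 12.0

$8509.83


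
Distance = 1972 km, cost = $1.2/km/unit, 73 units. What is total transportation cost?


TC = dist * cost * units = 1972 * 1.2 * 73 = $172747.20

$172747.20


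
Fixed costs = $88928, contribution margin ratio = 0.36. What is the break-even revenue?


Formula: BER = Fixed Costs / Contribution Margin Ratio
BER = $88928 / 0.36
BER = $247022.22 (to the nearest cent)

$247022.22


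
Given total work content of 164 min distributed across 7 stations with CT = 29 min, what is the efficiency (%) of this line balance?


Formula: Efficiency = Sum of Task Times / (N_stations * CT) * 100
Total station capacity = 7 stations * 29 min = 203 min
Efficiency = 164 / 203 * 100 = 80.8%

80.8%


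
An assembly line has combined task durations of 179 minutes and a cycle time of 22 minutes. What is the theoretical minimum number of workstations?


Formula: N_min = ceil(Sum of Task Times / Cycle Time)
N_min = ceil(179 min / 22 min) = ceil(8.1364)
N_min = 9 stations

9


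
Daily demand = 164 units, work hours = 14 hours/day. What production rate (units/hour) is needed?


Formula: Production Rate = Daily Demand / Available Hours
Rate = 164 units/day / 14 hours/day
Rate = 11.7 units/hour

11.7 units/hour


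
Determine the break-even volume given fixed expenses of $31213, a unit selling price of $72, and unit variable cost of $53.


Formula: BEQ = Fixed Costs / (Price - Variable Cost)
Contribution margin = $72 - $53 = $19/unit
BEQ = ceil($31213 / $19/unit) = ceil(1642.79) = 1643 units

1643 units


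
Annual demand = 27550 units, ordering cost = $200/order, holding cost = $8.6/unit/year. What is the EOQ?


Formula: EOQ = sqrt(2 * D * S / H)
Numerator: 2 * 27550 * 200 = 11020000
2DS/H = 11020000 / 8.6 = 1281395.3
EOQ = sqrt(1281395.3) = 1132.0 units

1132.0 units


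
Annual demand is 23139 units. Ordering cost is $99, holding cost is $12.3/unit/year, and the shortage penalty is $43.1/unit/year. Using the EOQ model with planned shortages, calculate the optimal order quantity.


Formula: EOQ* = sqrt(2DS/H) * sqrt((H+P)/P)
Base EOQ = sqrt(2*23139*99/12.3) = 610.31 units
Correction = sqrt((12.3+43.1)/43.1) = 1.13375
EOQ* = 610.31 * 1.13375 = 691.9 units

691.9 units


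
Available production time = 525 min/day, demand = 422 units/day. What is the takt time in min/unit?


Formula: Takt Time = Available Production Time / Customer Demand
Takt = 525 min/day / 422 units/day
Takt = 1.24 min/unit

1.24 min/unit


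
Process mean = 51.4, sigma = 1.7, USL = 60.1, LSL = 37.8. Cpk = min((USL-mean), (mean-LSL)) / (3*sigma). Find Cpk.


Cpu = (60.1 - 51.4) / (3 * 1.7) = 1.71
Cpl = (51.4 - 37.8) / (3 * 1.7) = 2.67
Cpk = min(1.71, 2.67) = 1.71

1.71


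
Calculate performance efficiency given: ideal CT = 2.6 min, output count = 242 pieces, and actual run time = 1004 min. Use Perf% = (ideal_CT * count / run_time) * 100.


Formula: Performance = (Ideal CT * Total Count) / Run Time * 100
Ideal output time = 2.6 * 242 = 629.2 min
Performance = 629.2 / 1004 * 100 = 62.7%

62.7%


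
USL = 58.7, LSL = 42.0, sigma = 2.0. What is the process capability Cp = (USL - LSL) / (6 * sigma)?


Cp = (58.7 - 42.0) / (6 * 2.0)

1.39


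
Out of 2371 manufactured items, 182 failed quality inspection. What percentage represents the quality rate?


Formula: Quality Rate = Good Pieces / Total Pieces * 100
Good pieces = 2371 - 182 = 2189
QR = 2189 / 2371 * 100 = 92.3%

92.3%


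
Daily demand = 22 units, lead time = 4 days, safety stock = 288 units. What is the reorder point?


Formula: ROP = (Daily Demand * Lead Time) + Safety Stock
Demand during lead time = 22 * 4 = 88 units
ROP = 88 + 288 = 376 units

376 units


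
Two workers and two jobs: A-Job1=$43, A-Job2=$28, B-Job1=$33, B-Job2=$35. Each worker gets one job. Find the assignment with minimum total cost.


Option 1: A->1 + B->2 = $43 + $35 = $78
Option 2: A->2 + B->1 = $28 + $33 = $61
Min cost = min($78, $61) = $61

$61


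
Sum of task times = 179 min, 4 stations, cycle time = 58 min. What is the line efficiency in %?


Formula: Efficiency = Sum of Task Times / (N_stations * CT) * 100
Total station capacity = 4 stations * 58 min = 232 min
Efficiency = 179 / 232 * 100 = 77.2%

77.2%


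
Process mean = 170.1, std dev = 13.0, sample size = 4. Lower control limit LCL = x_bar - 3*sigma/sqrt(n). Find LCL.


LCL = 170.1 - 3 * 13.0 / sqrt(4)

150.6


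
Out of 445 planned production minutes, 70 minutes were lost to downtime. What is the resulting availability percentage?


Formula: Availability = (Planned Time - Downtime) / Planned Time * 100
Uptime = 445 - 70 = 375 min
Availability = 375 / 445 * 100 = 84.3%

84.3%


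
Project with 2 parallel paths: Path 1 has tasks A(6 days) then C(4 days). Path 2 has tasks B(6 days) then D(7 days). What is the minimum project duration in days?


Path 1 = 6 + 4 = 10 days
Path 2 = 6 + 7 = 13 days
Duration = max(10, 13) = 13 days

13 days


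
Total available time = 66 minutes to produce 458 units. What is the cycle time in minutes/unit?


Formula: CT = Available Time / Number of Units
CT = 66 min / 458 units
CT = 0.14 min/unit

0.14 min/unit


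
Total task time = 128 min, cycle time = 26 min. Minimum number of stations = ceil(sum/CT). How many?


Formula: N_min = ceil(Sum of Task Times / Cycle Time)
N_min = ceil(128 min / 26 min) = ceil(4.9231)
N_min = 5 stations

5


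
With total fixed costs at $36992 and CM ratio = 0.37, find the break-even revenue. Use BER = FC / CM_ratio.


Formula: BER = Fixed Costs / Contribution Margin Ratio
BER = $36992 / 0.37
BER = $99978.38 (to the nearest cent)

$99978.38


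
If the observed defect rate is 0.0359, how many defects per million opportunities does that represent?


DPMO = defect_rate * 1000000 = 0.0359 * 1000000

35900


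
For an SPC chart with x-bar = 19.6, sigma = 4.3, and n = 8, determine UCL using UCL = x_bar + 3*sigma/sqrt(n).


UCL = 19.6 + 3 * 4.3 / sqrt(8)

24.16


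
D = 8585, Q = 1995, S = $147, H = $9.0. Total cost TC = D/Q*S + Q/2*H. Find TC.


TC = 8585/1995 * 147 + 1995/2 * 9.0

$9610.08


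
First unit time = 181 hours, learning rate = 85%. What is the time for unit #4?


Formula: T_n = T_1 * (learning_rate)^(log2(n)) where learning_rate = rate/100
Doublings = log2(4) = 2
T_n = 181 * 0.85^2
T_n = 181 * 0.7225 = 130.8 hours

130.8 hours


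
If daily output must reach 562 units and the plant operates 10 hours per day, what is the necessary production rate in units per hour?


Formula: Production Rate = Daily Demand / Available Hours
Rate = 562 units/day / 10 hours/day
Rate = 56.2 units/hour

56.2 units/hour


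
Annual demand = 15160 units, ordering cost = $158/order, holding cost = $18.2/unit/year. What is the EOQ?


Formula: EOQ = sqrt(2 * D * S / H)
Numerator: 2 * 15160 * 158 = 4790560
2DS/H = 4790560 / 18.2 = 263217.6
EOQ = sqrt(263217.6) = 513.0 units

513.0 units


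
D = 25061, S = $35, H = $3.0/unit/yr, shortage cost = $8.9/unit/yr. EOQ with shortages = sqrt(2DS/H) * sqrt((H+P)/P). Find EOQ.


Formula: EOQ* = sqrt(2DS/H) * sqrt((H+P)/P)
Base EOQ = sqrt(2*25061*35/3.0) = 764.69 units
Correction = sqrt((3.0+8.9)/8.9) = 1.15632
EOQ* = 764.69 * 1.15632 = 884.2 units

884.2 units


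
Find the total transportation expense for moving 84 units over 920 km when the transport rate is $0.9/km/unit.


TC = dist * cost * units = 920 * 0.9 * 84 = $69552.00

$69552.00


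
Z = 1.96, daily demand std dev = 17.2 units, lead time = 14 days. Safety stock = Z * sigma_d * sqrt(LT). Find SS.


Formula: SS = z * sigma_d * sqrt(LT)
sqrt(LT) = sqrt(14) = 3.7417
SS = 1.96 * 17.2 * 3.7417
SS = 126.1 units

126.1 units


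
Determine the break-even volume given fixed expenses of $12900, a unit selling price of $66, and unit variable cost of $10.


Formula: BEQ = Fixed Costs / (Price - Variable Cost)
Contribution margin = $66 - $10 = $56/unit
BEQ = ceil($12900 / $56/unit) = ceil(230.36) = 231 units

231 units


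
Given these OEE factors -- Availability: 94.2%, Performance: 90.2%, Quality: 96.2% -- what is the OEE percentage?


Formula: OEE = Availability * Performance * Quality / 10000
A * P = 94.2% * 90.2% / 100 = 84.97%
OEE = 84.97% * 96.2% / 100 = 81.7%

81.7%


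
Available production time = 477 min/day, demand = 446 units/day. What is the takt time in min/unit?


Formula: Takt Time = Available Production Time / Customer Demand
Takt = 477 min/day / 446 units/day
Takt = 1.07 min/unit

1.07 min/unit


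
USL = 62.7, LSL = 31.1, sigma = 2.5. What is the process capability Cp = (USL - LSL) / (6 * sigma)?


Cp = (62.7 - 31.1) / (6 * 2.5)

2.11


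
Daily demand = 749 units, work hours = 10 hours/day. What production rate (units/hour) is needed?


Formula: Production Rate = Daily Demand / Available Hours
Rate = 749 units/day / 10 hours/day
Rate = 74.9 units/hour

74.9 units/hour


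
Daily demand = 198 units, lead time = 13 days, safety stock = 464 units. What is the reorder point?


Formula: ROP = (Daily Demand * Lead Time) + Safety Stock
Demand during lead time = 198 * 13 = 2574 units
ROP = 2574 + 464 = 3038 units

3038 units


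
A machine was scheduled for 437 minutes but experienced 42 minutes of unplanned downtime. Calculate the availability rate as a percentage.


Formula: Availability = (Planned Time - Downtime) / Planned Time * 100
Uptime = 437 - 42 = 395 min
Availability = 395 / 437 * 100 = 90.4%

90.4%


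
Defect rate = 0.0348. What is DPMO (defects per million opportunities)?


DPMO = defect_rate * 1000000 = 0.0348 * 1000000

34800


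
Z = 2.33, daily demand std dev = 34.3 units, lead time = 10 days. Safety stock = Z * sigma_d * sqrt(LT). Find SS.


Formula: SS = z * sigma_d * sqrt(LT)
sqrt(LT) = sqrt(10) = 3.1623
SS = 2.33 * 34.3 * 3.1623
SS = 252.7 units

252.7 units


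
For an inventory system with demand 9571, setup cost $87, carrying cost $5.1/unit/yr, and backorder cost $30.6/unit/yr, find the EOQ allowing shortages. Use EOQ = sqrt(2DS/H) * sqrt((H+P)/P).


Formula: EOQ* = sqrt(2DS/H) * sqrt((H+P)/P)
Base EOQ = sqrt(2*9571*87/5.1) = 571.44 units
Correction = sqrt((5.1+30.6)/30.6) = 1.08012
EOQ* = 571.44 * 1.08012 = 617.2 units

617.2 units
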